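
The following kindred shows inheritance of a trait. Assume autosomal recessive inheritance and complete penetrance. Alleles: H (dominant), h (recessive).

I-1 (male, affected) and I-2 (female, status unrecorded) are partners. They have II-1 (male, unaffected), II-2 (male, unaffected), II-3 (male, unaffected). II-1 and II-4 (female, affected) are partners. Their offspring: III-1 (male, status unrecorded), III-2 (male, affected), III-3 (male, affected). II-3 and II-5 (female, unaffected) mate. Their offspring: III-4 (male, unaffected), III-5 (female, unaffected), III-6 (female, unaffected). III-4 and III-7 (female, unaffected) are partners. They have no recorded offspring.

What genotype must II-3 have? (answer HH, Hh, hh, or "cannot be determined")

From phenotype alone, II-3 is HH or Hh.
II-3 is unaffected so carries H and received h from I-1 (hh), so II-3 is Hh.

Hh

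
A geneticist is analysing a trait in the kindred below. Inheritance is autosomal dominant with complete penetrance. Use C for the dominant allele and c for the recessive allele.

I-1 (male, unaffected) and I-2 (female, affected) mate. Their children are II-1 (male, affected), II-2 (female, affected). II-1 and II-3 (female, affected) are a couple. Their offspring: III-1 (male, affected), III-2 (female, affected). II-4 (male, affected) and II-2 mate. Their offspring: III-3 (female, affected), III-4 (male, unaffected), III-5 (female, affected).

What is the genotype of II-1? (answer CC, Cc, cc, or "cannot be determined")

Cc

From phenotype alone, II-1 is CC or Cc.
II-1 is affected so carries C and received c from I-1 (cc), so II-1 is Cc.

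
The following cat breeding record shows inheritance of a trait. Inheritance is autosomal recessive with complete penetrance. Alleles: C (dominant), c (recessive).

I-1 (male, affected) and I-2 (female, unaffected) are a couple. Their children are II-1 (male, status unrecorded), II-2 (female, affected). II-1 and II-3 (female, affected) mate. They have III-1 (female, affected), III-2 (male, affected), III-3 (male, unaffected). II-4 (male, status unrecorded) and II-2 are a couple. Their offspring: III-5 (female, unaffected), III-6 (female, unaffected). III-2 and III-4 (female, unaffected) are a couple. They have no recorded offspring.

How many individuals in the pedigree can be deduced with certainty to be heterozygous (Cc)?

Obligate heterozygotes: I-2 is unaffected so carries C and passed c to II-2 (cc), so I-2 is Cc; II-1 passed C to III-3 (Cc, whose c came from II-3) and received c from I-1 (cc), so II-1 is Cc; III-3 is unaffected so carries C and received c from II-3 (cc), so III-3 is Cc; III-5 is unaffected so carries C and received c from II-2 (cc), so III-5 is Cc; III-6 is unaffected so carries C and received c from II-2 (cc), so III-6 is Cc.
Every other individual is either homozygous by phenotype or has at least one consistent homozygous assignment, so the count is 5.

5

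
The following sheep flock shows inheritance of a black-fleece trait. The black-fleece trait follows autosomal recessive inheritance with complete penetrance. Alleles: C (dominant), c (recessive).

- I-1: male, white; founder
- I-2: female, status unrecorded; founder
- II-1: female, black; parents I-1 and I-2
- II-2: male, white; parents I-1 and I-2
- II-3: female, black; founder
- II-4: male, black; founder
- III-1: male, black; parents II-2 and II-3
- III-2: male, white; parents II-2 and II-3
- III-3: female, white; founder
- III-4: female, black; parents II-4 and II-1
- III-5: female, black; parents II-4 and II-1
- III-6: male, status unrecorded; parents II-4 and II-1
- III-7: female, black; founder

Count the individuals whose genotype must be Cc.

3

Obligate heterozygotes: I-1 is white so carries C and passed c to II-1 (cc), so I-1 is Cc; II-2 is white so carries C and passed c to III-1 (cc), so II-2 is Cc; III-2 is white so carries C and received c from II-3 (cc), so III-2 is Cc.
Every other individual is either homozygous by phenotype or has at least one consistent homozygous assignment, so the count is 3.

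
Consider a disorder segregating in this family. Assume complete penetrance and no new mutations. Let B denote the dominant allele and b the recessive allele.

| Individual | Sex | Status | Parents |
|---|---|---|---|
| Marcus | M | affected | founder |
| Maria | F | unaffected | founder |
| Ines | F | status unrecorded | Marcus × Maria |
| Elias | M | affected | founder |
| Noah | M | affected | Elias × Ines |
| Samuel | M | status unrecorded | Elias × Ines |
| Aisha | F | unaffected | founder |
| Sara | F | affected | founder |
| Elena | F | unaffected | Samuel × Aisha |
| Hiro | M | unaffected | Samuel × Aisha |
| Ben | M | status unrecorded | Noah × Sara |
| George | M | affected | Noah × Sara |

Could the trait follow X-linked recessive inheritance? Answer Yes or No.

A consistent assignment under X-linked recessive exists: Marcus X^b Y, Maria X^B X^B, Ines X^B X^b, Elias X^b Y, Noah X^b Y, Samuel X^B Y, Aisha X^B X^B, Sara X^b X^b, Elena X^B X^B, Hiro X^B Y, Ben X^b Y, George X^b Y.
In this assignment every recorded phenotype matches its genotype and every non-founder's genotype is obtainable from its parents' genotypes, so the pedigree is consistent.

Yes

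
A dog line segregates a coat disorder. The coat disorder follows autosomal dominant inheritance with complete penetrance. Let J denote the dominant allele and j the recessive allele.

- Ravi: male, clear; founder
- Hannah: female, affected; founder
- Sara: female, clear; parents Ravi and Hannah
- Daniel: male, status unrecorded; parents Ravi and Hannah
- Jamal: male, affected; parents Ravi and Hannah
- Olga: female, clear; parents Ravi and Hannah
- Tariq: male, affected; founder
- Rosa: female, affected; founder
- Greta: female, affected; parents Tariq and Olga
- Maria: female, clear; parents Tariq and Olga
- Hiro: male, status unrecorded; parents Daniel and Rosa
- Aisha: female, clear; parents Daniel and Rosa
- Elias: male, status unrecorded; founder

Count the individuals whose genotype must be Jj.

5

Obligate heterozygotes: Hannah is affected so carries J and passed j to Sara (jj), so Hannah is Jj; Jamal is affected so carries J and received j from Ravi (jj), so Jamal is Jj; Tariq is affected so carries J and passed j to Maria (jj), so Tariq is Jj; Rosa is affected so carries J and passed j to Aisha (jj), so Rosa is Jj; Greta is affected so carries J and received j from Olga (jj), so Greta is Jj.
Every other individual is either homozygous by phenotype or has at least one consistent homozygous assignment, so the count is 5.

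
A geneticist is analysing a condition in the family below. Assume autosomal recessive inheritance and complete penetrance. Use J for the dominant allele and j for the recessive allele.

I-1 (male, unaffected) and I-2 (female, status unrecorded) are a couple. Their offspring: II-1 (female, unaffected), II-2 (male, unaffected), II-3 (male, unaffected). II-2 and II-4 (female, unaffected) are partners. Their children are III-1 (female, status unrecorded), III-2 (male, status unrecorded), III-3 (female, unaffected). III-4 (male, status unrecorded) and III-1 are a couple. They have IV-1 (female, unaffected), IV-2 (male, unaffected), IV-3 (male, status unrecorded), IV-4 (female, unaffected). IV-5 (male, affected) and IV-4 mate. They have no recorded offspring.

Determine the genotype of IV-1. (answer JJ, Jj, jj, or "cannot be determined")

cannot be determined

IV-1's phenotype allows JJ or Jj, and no parent or child forces a single allele at both positions; consistent genotype assignments exist with IV-1 as JJ or Jj.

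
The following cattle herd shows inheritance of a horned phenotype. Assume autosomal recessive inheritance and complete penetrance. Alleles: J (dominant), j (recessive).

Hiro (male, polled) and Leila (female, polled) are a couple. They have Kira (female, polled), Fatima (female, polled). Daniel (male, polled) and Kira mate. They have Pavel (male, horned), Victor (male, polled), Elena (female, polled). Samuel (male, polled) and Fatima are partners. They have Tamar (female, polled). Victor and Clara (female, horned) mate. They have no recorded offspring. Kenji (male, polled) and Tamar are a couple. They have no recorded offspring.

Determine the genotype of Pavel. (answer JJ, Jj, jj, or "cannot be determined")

jj

Pavel is horned, so Pavel is jj.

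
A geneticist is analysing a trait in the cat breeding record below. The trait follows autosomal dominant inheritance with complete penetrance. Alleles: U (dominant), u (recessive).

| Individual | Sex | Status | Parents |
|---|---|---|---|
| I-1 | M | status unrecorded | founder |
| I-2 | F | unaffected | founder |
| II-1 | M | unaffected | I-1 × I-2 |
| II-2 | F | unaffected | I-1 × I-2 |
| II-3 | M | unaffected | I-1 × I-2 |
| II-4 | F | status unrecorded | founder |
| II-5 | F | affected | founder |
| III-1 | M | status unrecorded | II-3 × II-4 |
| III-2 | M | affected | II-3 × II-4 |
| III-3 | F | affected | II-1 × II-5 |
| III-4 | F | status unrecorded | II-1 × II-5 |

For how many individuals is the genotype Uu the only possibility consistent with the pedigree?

2

Obligate heterozygotes: III-2 is affected so carries U and received u from II-3 (uu), so III-2 is Uu; III-3 is affected so carries U and received u from II-1 (uu), so III-3 is Uu.
Every other individual is either homozygous by phenotype or has at least one consistent homozygous assignment, so the count is 2.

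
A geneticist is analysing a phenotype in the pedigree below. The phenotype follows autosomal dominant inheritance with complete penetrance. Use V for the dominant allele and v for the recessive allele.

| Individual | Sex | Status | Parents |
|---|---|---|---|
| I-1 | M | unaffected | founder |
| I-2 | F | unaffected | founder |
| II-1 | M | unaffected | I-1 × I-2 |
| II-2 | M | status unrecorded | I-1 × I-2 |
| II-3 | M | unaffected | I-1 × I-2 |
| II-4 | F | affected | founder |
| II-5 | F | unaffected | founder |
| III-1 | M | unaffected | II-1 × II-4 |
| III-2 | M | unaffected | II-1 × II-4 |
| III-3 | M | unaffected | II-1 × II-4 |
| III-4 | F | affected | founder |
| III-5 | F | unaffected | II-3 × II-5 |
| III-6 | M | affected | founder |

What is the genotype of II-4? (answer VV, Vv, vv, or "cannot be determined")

From phenotype alone, II-4 is VV or Vv.
II-4 is affected so carries V and passed v to III-1 (vv), so II-4 is Vv.

Vv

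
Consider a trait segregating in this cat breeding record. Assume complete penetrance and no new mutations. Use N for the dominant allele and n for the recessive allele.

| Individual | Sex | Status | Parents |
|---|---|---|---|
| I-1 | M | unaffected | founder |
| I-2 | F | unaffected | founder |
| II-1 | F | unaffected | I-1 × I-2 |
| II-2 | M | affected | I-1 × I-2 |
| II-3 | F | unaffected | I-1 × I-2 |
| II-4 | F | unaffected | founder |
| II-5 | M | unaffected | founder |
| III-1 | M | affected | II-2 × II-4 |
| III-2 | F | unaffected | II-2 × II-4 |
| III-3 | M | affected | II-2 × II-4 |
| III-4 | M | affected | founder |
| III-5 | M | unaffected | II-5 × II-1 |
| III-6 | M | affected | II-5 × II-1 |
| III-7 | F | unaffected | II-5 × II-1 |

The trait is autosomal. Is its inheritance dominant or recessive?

recessive

I-1 and I-2 are both unaffected yet have an affected child II-2. Under dominance, an affected child requires at least one affected parent, so the trait cannot be dominant.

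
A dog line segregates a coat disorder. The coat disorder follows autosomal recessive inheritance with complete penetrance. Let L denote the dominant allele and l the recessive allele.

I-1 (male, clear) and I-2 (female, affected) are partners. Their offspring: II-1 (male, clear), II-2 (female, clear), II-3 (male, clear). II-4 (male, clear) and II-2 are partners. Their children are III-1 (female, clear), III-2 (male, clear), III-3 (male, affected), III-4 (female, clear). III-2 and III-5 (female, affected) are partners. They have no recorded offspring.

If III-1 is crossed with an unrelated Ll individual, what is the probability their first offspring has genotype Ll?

II-4 is clear so carries L and passed l to III-3 (ll), so II-4 is Ll.
II-2 is clear so carries L and received l from I-2 (ll), so II-2 is Ll.
III-1 is a clear offspring of II-4 (Ll) × II-2 (Ll), whose cross gives 1/4 LL : 1/2 Ll : 1/4 ll; conditioning on being clear, III-1 is LL with probability 1/3, Ll with probability 2/3.
Summing over parental genotype combinations, P(offspring has genotype Ll) = 1/3·1/2 + 2/3·1/2 = 1/2.

1/2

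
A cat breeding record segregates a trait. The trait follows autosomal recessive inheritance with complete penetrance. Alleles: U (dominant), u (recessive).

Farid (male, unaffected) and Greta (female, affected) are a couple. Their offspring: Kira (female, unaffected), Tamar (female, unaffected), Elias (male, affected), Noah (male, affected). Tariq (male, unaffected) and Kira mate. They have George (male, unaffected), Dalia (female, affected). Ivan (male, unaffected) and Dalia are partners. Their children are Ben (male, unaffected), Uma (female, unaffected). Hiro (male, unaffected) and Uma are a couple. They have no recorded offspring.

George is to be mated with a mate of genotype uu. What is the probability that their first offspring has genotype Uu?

2/3

Tariq is unaffected so carries U and passed u to Dalia (uu), so Tariq is Uu.
Kira is unaffected so carries U and received u from Greta (uu), so Kira is Uu.
George is an unaffected offspring of Tariq (Uu) × Kira (Uu), whose cross gives 1/4 UU : 1/2 Uu : 1/4 uu; conditioning on being unaffected, George is UU with probability 1/3, Uu with probability 2/3.
Summing over parental genotype combinations, P(offspring has genotype Uu) = 1/3·1 + 2/3·1/2 = 2/3.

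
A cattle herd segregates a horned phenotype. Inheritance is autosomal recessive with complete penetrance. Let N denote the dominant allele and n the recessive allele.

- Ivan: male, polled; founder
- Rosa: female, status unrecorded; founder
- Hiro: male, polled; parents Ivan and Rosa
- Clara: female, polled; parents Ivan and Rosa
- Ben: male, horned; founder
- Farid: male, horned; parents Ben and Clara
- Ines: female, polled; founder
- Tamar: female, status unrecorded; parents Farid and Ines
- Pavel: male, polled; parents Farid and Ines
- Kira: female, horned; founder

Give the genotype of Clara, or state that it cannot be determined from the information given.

From phenotype alone, Clara is NN or Nn.
Clara is polled so carries N and passed n to Farid (nn), so Clara is Nn.

Nn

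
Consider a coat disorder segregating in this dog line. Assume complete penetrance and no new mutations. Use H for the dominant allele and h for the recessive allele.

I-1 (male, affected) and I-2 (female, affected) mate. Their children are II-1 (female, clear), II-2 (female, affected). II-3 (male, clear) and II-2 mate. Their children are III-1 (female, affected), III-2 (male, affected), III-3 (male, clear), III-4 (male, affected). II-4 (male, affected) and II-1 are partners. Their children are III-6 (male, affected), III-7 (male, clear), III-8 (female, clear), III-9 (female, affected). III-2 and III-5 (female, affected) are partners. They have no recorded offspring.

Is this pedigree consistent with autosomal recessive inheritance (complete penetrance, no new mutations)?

Under autosomal recessive, II-1 (clear, female) cannot arise from I-1 (affected) × I-2 (affected).

No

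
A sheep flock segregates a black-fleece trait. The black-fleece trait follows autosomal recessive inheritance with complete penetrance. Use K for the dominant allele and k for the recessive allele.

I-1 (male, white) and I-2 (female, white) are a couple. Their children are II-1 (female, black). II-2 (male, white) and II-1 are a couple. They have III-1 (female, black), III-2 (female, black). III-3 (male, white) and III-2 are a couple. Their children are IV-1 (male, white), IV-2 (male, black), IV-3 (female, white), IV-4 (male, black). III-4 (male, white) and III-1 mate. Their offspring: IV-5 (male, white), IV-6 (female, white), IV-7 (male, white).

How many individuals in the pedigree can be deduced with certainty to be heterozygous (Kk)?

Obligate heterozygotes: I-1 is white so carries K and passed k to II-1 (kk), so I-1 is Kk; I-2 is white so carries K and passed k to II-1 (kk), so I-2 is Kk; II-2 is white so carries K and passed k to III-1 (kk), so II-2 is Kk; III-3 is white so carries K and passed k to IV-2 (kk), so III-3 is Kk; IV-1 is white so carries K and received k from III-2 (kk), so IV-1 is Kk; IV-3 is white so carries K and received k from III-2 (kk), so IV-3 is Kk; IV-5 is white so carries K and received k from III-1 (kk), so IV-5 is Kk; IV-6 is white so carries K and received k from III-1 (kk), so IV-6 is Kk; IV-7 is white so carries K and received k from III-1 (kk), so IV-7 is Kk.
Every other individual is either homozygous by phenotype or has at least one consistent homozygous assignment, so the count is 9.

9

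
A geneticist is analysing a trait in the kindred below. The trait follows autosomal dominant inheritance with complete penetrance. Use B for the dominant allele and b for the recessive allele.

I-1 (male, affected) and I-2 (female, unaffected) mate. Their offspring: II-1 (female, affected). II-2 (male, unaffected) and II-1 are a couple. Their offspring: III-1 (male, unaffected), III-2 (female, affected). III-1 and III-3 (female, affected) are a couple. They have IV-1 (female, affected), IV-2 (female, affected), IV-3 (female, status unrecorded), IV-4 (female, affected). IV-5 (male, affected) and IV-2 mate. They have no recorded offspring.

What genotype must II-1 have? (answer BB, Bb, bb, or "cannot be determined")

From phenotype alone, II-1 is BB or Bb.
II-1 is affected so carries B and received b from I-2 (bb), so II-1 is Bb.

Bb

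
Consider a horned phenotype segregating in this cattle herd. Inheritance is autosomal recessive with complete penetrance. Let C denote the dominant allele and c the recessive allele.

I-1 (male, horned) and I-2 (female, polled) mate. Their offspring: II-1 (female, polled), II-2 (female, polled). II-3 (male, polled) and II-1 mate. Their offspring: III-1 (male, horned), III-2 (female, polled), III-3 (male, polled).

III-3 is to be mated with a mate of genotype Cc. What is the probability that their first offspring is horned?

II-3 is polled so carries C and passed c to III-1 (cc), so II-3 is Cc.
II-1 is polled so carries C and received c from I-1 (cc), so II-1 is Cc.
III-3 is a polled offspring of II-3 (Cc) × II-1 (Cc), whose cross gives 1/4 CC : 1/2 Cc : 1/4 cc; conditioning on being polled, III-3 is CC with probability 1/3, Cc with probability 2/3.
Summing over parental genotype combinations, P(offspring is horned) = 2/3·1/4 = 1/6.

1/6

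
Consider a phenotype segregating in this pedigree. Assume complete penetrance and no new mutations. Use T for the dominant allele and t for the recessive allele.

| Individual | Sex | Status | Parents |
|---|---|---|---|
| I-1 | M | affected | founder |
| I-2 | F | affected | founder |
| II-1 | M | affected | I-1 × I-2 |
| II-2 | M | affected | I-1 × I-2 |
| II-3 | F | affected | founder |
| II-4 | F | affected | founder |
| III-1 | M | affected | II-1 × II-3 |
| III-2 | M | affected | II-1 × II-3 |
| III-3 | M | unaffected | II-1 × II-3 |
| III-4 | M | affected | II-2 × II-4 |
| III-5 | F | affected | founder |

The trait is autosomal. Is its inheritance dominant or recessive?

dominant

II-1 and II-3 are both affected yet have an unaffected child III-3. Under a recessive model two affected parents are homozygous and every child would be affected, so the trait cannot be recessive.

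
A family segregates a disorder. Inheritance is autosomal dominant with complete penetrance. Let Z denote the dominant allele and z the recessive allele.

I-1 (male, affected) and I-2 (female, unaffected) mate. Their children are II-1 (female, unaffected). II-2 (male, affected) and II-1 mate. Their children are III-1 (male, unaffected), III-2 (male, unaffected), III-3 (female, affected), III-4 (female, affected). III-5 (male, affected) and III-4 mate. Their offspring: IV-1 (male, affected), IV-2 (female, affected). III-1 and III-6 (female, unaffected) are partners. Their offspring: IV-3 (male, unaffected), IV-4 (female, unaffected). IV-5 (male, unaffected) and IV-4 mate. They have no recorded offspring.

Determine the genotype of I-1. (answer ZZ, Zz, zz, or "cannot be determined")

From phenotype alone, I-1 is ZZ or Zz.
I-1 is affected so carries Z and passed z to II-1 (zz), so I-1 is Zz.

Zz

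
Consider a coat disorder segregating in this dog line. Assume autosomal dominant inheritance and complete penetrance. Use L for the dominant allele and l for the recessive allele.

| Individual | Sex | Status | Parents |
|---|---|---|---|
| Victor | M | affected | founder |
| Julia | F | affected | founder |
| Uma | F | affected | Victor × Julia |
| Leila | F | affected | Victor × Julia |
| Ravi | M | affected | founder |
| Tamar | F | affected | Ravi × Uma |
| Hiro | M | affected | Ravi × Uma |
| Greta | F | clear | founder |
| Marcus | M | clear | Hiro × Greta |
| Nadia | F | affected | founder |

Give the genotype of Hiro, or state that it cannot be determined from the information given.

Ll

From phenotype alone, Hiro is LL or Ll.
Hiro is affected so carries L and passed l to Marcus (ll), so Hiro is Ll.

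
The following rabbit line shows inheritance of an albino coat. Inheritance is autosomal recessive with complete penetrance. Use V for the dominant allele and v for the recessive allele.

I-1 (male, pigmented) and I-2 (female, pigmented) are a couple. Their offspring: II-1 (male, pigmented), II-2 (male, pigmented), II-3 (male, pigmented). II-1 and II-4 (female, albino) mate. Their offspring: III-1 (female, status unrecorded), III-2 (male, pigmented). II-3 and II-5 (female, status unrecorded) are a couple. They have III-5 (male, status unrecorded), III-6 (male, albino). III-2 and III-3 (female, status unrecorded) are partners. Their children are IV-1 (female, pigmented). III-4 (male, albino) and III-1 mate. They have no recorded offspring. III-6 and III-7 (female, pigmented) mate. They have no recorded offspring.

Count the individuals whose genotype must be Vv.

2

Obligate heterozygotes: II-3 is pigmented so carries V and passed v to III-6 (vv), so II-3 is Vv; III-2 is pigmented so carries V and received v from II-4 (vv), so III-2 is Vv.
Every other individual is either homozygous by phenotype or has at least one consistent homozygous assignment, so the count is 2.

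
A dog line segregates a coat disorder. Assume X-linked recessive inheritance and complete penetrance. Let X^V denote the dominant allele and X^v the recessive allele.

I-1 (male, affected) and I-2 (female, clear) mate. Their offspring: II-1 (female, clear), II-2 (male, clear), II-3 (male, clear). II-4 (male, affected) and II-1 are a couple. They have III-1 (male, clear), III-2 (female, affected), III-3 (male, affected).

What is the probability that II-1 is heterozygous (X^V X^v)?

1

II-1 is clear so carries V and received v from I-1 (X^v Y), so II-1 is X^V X^v, giving P(X^V X^v) = 1.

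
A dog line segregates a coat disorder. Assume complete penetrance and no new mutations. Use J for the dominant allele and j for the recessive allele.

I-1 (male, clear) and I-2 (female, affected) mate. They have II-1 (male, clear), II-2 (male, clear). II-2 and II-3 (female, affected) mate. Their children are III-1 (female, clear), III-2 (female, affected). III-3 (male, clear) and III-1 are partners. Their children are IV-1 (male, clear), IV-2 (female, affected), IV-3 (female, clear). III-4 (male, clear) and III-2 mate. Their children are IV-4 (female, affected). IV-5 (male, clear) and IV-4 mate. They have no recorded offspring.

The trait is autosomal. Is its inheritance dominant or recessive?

recessive

III-3 and III-1 are both clear yet have an affected child IV-2. Under dominance, an affected child requires at least one affected parent, so the trait cannot be dominant.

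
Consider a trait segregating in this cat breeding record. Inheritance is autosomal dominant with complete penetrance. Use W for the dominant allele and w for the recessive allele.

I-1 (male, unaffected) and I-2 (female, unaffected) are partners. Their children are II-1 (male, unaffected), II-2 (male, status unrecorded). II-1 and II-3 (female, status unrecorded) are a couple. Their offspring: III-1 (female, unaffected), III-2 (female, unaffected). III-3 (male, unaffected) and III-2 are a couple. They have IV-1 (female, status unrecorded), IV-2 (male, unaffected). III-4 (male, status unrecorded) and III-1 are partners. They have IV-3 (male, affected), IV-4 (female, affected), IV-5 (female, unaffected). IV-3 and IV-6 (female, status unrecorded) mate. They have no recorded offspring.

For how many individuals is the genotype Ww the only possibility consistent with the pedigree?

Obligate heterozygotes: III-4 passed W to IV-3 (Ww, whose w came from III-1) and passed w to IV-5 (ww), so III-4 is Ww; IV-3 is affected so carries W and received w from III-1 (ww), so IV-3 is Ww; IV-4 is affected so carries W and received w from III-1 (ww), so IV-4 is Ww.
Every other individual is either homozygous by phenotype or has at least one consistent homozygous assignment, so the count is 3.

3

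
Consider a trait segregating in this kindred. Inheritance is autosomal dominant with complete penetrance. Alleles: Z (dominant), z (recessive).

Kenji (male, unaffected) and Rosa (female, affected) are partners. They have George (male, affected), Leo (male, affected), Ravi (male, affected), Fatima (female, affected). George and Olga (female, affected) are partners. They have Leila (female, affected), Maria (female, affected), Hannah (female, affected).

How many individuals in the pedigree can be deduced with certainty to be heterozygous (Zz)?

Obligate heterozygotes: George is affected so carries Z and received z from Kenji (zz), so George is Zz; Leo is affected so carries Z and received z from Kenji (zz), so Leo is Zz; Ravi is affected so carries Z and received z from Kenji (zz), so Ravi is Zz; Fatima is affected so carries Z and received z from Kenji (zz), so Fatima is Zz.
Every other individual is either homozygous by phenotype or has at least one consistent homozygous assignment, so the count is 4.

4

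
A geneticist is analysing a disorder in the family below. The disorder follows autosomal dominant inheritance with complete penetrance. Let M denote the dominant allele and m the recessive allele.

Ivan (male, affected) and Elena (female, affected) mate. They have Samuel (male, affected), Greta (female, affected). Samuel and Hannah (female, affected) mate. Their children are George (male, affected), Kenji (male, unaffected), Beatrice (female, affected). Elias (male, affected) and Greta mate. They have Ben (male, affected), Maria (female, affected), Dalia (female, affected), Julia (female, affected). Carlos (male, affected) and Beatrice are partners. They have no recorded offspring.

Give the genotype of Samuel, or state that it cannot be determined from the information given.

From phenotype alone, Samuel is MM or Mm.
Samuel is affected so carries M and passed m to Kenji (mm), so Samuel is Mm.

Mm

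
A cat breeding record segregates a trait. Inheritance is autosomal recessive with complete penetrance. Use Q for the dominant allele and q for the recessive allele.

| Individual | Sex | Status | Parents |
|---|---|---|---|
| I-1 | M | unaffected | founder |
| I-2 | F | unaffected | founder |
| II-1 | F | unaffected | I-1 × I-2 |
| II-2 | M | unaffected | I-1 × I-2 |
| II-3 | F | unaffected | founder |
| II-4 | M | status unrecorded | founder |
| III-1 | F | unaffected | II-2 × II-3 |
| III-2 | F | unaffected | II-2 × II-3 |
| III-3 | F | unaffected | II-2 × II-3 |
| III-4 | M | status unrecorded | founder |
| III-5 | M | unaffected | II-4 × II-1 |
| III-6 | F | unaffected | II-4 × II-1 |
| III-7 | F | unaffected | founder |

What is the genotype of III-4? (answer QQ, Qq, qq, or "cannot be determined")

cannot be determined

III-4's phenotype is unrecorded, and no parent or child forces a single allele at both positions; consistent genotype assignments exist with III-4 as QQ or Qq or qq.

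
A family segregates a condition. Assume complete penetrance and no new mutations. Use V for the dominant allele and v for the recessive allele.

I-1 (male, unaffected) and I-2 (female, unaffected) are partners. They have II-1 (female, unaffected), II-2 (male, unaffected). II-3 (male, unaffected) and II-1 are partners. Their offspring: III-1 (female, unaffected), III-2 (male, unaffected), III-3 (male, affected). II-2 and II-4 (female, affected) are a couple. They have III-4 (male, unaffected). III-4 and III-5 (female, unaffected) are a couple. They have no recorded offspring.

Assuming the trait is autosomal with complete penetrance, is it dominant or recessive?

recessive

II-3 and II-1 are both unaffected yet have an affected child III-3. Under dominance, an affected child requires at least one affected parent, so the trait cannot be dominant.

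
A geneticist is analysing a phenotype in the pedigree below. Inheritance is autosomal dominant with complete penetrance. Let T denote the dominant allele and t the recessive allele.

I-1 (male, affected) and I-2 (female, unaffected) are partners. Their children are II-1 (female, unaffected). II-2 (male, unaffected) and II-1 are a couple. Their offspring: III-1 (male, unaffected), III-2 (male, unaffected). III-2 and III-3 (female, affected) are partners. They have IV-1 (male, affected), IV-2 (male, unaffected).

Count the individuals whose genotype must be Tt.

Obligate heterozygotes: I-1 is affected so carries T and passed t to II-1 (tt), so I-1 is Tt; III-3 is affected so carries T and passed t to IV-2 (tt), so III-3 is Tt; IV-1 is affected so carries T and received t from III-2 (tt), so IV-1 is Tt.
Every other individual is either homozygous by phenotype or has at least one consistent homozygous assignment, so the count is 3.

3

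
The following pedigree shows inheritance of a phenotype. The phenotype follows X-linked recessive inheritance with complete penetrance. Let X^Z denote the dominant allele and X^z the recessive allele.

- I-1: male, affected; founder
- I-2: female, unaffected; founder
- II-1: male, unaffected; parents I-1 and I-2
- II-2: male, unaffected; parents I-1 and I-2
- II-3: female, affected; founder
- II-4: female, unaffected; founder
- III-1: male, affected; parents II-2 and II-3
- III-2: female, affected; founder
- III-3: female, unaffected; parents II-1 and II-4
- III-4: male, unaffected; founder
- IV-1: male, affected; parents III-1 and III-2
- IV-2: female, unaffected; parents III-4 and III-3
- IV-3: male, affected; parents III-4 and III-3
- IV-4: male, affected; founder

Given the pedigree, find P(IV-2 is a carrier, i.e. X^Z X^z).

1/2

III-4 is unaffected, so III-4 is X^Z Y.
III-3 is unaffected so carries Z and passed z to IV-3 (X^z Y), so III-3 is X^Z X^z.
Their cross gives offspring ratios 1/2 X^Z X^Z : 1/2 X^Z X^z. Conditioning on IV-2 being unaffected, P(X^Z X^z) = 1/2 / 1 = 1/2.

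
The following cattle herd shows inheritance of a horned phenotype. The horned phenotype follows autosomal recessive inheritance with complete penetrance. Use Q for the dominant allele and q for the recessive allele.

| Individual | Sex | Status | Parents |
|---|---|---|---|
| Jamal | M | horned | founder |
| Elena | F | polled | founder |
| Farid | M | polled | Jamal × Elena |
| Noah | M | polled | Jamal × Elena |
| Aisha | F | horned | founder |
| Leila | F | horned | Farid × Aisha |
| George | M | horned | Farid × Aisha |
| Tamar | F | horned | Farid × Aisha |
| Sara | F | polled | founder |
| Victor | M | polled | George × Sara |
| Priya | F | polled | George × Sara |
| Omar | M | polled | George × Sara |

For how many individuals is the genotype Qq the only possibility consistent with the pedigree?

5

Obligate heterozygotes: Farid is polled so carries Q and received q from Jamal (qq), so Farid is Qq; Noah is polled so carries Q and received q from Jamal (qq), so Noah is Qq; Victor is polled so carries Q and received q from George (qq), so Victor is Qq; Priya is polled so carries Q and received q from George (qq), so Priya is Qq; Omar is polled so carries Q and received q from George (qq), so Omar is Qq.
Every other individual is either homozygous by phenotype or has at least one consistent homozygous assignment, so the count is 5.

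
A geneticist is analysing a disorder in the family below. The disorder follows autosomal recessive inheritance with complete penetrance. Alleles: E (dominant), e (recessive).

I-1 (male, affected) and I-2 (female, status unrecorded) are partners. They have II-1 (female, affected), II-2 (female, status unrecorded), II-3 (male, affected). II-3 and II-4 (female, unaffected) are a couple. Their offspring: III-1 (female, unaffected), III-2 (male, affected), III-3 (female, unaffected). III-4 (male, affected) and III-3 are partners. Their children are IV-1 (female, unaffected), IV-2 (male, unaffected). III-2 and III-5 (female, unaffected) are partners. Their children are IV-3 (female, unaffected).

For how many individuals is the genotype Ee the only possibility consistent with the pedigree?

Obligate heterozygotes: II-4 is unaffected so carries E and passed e to III-2 (ee), so II-4 is Ee; III-1 is unaffected so carries E and received e from II-3 (ee), so III-1 is Ee; III-3 is unaffected so carries E and received e from II-3 (ee), so III-3 is Ee; IV-1 is unaffected so carries E and received e from III-4 (ee), so IV-1 is Ee; IV-2 is unaffected so carries E and received e from III-4 (ee), so IV-2 is Ee; IV-3 is unaffected so carries E and received e from III-2 (ee), so IV-3 is Ee.
Every other individual is either homozygous by phenotype or has at least one consistent homozygous assignment, so the count is 6.

6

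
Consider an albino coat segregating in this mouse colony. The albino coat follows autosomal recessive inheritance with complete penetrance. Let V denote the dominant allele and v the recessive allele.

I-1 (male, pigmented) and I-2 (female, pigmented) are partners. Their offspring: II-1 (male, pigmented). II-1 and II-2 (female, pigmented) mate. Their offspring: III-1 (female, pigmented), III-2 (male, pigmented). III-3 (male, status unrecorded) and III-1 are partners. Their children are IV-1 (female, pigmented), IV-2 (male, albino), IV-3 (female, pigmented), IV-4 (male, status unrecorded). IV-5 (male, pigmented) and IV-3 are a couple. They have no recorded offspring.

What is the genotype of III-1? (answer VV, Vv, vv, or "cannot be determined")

From phenotype alone, III-1 is VV or Vv.
III-1 is pigmented so carries V and passed v to IV-2 (vv), so III-1 is Vv.

Vv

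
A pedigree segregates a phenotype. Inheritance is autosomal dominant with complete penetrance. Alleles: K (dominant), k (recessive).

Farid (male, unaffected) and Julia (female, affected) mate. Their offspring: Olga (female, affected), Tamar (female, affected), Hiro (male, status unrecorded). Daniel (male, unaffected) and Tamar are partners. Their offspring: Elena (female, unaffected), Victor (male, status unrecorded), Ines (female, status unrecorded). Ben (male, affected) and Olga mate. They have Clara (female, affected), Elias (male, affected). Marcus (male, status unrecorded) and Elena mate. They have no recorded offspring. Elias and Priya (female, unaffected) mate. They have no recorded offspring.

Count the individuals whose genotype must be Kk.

2

Obligate heterozygotes: Olga is affected so carries K and received k from Farid (kk), so Olga is Kk; Tamar is affected so carries K and received k from Farid (kk), so Tamar is Kk.
Every other individual is either homozygous by phenotype or has at least one consistent homozygous assignment, so the count is 2.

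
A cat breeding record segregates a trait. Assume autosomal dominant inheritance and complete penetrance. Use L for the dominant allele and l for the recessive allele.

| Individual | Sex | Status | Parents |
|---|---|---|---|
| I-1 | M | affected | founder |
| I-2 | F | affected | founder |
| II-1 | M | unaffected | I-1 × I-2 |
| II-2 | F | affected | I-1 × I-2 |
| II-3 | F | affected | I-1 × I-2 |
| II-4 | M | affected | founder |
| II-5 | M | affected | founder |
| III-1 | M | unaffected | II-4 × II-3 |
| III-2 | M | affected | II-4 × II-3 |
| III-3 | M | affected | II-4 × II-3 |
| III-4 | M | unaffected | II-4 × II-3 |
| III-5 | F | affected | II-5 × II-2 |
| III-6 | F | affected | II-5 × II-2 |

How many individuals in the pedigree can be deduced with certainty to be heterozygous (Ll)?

4

Obligate heterozygotes: I-1 is affected so carries L and passed l to II-1 (ll), so I-1 is Ll; I-2 is affected so carries L and passed l to II-1 (ll), so I-2 is Ll; II-3 is affected so carries L and passed l to III-1 (ll), so II-3 is Ll; II-4 is affected so carries L and passed l to III-1 (ll), so II-4 is Ll.
Every other individual is either homozygous by phenotype or has at least one consistent homozygous assignment, so the count is 4.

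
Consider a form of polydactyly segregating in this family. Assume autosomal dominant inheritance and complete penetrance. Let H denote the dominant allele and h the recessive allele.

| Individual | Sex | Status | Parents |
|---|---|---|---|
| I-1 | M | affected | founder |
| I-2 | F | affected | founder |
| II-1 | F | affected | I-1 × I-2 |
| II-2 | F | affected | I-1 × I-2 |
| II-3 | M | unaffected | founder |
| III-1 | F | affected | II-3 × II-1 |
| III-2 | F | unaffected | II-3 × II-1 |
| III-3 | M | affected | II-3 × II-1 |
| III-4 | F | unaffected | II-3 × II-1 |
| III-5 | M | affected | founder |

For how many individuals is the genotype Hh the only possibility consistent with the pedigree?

3

Obligate heterozygotes: II-1 is affected so carries H and passed h to III-2 (hh), so II-1 is Hh; III-1 is affected so carries H and received h from II-3 (hh), so III-1 is Hh; III-3 is affected so carries H and received h from II-3 (hh), so III-3 is Hh.
Every other individual is either homozygous by phenotype or has at least one consistent homozygous assignment, so the count is 3.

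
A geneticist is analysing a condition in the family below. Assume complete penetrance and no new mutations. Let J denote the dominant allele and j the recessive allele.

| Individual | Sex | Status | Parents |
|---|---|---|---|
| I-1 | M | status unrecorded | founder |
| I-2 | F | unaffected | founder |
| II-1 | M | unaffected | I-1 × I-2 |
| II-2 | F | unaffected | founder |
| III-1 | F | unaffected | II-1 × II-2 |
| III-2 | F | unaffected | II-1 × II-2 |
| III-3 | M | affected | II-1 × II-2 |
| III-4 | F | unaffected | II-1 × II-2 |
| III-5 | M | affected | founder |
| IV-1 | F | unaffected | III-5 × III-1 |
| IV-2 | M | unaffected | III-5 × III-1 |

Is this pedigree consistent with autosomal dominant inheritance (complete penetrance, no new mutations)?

No

Under autosomal dominant, III-3 (affected, male) cannot arise from II-1 (unaffected) × II-2 (unaffected).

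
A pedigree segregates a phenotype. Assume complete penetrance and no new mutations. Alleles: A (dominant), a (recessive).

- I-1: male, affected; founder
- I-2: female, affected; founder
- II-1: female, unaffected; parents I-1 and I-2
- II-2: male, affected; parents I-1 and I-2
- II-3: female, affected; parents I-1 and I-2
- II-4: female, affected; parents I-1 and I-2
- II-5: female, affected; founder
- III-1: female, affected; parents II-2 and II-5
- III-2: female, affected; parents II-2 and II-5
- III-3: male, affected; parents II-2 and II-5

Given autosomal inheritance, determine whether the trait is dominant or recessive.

I-1 and I-2 are both affected yet have an unaffected child II-1. Under a recessive model two affected parents are homozygous and every child would be affected, so the trait cannot be recessive.

dominant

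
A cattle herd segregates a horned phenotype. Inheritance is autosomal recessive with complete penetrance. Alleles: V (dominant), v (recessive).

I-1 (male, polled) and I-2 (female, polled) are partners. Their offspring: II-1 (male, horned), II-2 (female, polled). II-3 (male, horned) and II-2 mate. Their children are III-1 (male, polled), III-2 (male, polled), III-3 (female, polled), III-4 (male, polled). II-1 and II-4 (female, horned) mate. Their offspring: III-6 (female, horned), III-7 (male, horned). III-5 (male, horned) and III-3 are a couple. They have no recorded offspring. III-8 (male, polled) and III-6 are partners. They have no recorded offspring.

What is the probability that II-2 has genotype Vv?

I-1 is polled so carries V and passed v to II-1 (vv), so I-1 is Vv.
I-2 is polled so carries V and passed v to II-1 (vv), so I-2 is Vv.
Their cross gives offspring ratios 1/4 VV : 1/2 Vv : 1/4 vv. Conditioning on II-2 being polled, P(Vv) = 1/2 / 3/4 = 2/3 before taking II-2's own offspring into account.
II-3 is horned, so II-3 is vv.
Now use II-2's offspring. Probability of each recorded status — polled son III-1: 1/2 if II-2 is Vv, 1 if VV; polled son III-2: 1/2 if II-2 is Vv, 1 if VV; polled daughter III-3: 1/2 if II-2 is Vv, 1 if VV; polled son III-4: 1/2 if II-2 is Vv, 1 if VV.
Bayes: P(Vv) = 2/3·1/16 / (2/3·1/16 + 1/3·1) = 1/9.

1/9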